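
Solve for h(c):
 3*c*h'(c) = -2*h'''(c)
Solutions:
 h(c) = C1 + Integral(C2*airyai(-2^(2/3)*3^(1/3)*c/2) + C3*airybi(-2^(2/3)*3^(1/3)*c/2), c)


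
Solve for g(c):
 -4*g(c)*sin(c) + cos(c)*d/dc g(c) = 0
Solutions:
 g(c) = C1/cos(c)^4


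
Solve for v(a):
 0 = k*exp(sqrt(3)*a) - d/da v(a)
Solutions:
 v(a) = C1 + sqrt(3)*k*exp(sqrt(3)*a)/3


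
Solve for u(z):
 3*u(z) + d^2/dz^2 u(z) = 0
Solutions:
 u(z) = C1*sin(sqrt(3)*z) + C2*cos(sqrt(3)*z)


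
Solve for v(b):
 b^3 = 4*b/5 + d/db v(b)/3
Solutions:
 v(b) = C1 + 3*b^4/4 - 6*b^2/5


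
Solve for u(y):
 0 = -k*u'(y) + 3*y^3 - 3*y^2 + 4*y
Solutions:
 u(y) = C1 + 3*y^4/(4*k) - y^3/k + 2*y^2/k


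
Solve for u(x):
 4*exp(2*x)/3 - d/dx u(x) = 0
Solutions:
 u(x) = C1 + 2*exp(2*x)/3


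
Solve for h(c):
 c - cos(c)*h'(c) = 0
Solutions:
 h(c) = C1 + Integral(c/cos(c), c)


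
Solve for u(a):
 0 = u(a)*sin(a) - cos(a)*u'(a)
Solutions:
 u(a) = C1/cos(a)


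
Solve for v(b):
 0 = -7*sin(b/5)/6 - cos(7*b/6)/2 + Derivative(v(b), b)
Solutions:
 v(b) = C1 + 3*sin(7*b/6)/7 - 35*cos(b/5)/6


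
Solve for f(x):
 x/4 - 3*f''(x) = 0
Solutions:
 f(x) = C1 + C2*x + x^3/72


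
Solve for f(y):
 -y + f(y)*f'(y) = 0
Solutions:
 f(y) = -sqrt(C1 + y^2)
 f(y) = sqrt(C1 + y^2)


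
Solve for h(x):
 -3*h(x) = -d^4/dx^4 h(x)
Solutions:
 h(x) = C1*exp(-3^(1/4)*x) + C2*exp(3^(1/4)*x) + C3*sin(3^(1/4)*x) + C4*cos(3^(1/4)*x)


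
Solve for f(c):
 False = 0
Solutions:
 f(c) = C1 + zoo*c + 20*log(cos(3*c/4))/21


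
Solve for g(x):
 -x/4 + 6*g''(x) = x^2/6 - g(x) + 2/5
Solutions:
 g(x) = C1*sin(sqrt(6)*x/6) + C2*cos(sqrt(6)*x/6) + x^2/6 + x/4 - 8/5


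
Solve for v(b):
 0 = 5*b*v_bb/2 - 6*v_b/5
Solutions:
 v(b) = C1 + C2*b^(37/25)


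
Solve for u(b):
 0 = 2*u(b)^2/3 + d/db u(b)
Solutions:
 u(b) = 3/(C1 + 2*b)


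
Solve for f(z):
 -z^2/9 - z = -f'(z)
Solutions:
 f(z) = C1 + z^3/27 + z^2/2


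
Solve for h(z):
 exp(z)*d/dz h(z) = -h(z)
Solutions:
 h(z) = C1*exp(exp(-z))


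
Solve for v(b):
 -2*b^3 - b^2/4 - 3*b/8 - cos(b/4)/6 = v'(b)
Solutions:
 v(b) = C1 - b^4/2 - b^3/12 - 3*b^2/16 - 2*sin(b/4)/3


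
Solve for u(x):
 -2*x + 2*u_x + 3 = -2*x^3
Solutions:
 u(x) = C1 - x^4/4 + x^2/2 - 3*x/2


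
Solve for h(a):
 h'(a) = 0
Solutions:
 h(a) = C1


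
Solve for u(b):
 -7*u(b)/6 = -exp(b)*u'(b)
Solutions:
 u(b) = C1*exp(-7*exp(-b)/6)


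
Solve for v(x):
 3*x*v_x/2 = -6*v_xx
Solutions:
 v(x) = C1 + C2*erf(sqrt(2)*x/4)


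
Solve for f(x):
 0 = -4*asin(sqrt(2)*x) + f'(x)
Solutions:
 f(x) = C1 + 4*x*asin(sqrt(2)*x) + 2*sqrt(2)*sqrt(1 - 2*x^2)


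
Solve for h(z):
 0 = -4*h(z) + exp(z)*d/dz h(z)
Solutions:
 h(z) = C1*exp(-4*exp(-z))


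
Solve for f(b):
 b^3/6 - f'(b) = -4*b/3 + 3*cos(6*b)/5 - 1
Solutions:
 f(b) = C1 + b^4/24 + 2*b^2/3 + b - sin(6*b)/10


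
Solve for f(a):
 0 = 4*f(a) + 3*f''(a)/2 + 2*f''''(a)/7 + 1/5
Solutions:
 f(a) = (C1*sin(14^(1/4)*a*cos(atan(sqrt(455)/21)/2)) + C2*cos(14^(1/4)*a*cos(atan(sqrt(455)/21)/2)))*exp(-14^(1/4)*a*sin(atan(sqrt(455)/21)/2)) + (C3*sin(14^(1/4)*a*cos(atan(sqrt(455)/21)/2)) + C4*cos(14^(1/4)*a*cos(atan(sqrt(455)/21)/2)))*exp(14^(1/4)*a*sin(atan(sqrt(455)/21)/2)) - 1/20


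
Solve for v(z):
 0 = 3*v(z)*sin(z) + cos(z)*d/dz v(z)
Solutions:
 v(z) = C1*cos(z)^3


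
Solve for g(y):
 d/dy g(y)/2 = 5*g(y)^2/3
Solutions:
 g(y) = -3/(C1 + 10*y)


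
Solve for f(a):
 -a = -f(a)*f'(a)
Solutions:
 f(a) = -sqrt(C1 + a^2)
 f(a) = sqrt(C1 + a^2)


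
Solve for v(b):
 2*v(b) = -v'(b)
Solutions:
 v(b) = C1*exp(-2*b)


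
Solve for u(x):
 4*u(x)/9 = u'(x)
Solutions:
 u(x) = C1*exp(4*x/9)


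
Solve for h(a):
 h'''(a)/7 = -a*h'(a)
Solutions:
 h(a) = C1 + Integral(C2*airyai(-7^(1/3)*a) + C3*airybi(-7^(1/3)*a), a)


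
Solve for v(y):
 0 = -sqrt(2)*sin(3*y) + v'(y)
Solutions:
 v(y) = C1 - sqrt(2)*cos(3*y)/3


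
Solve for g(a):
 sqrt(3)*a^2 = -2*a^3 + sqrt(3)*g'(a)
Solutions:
 g(a) = C1 + sqrt(3)*a^4/6 + a^3/3


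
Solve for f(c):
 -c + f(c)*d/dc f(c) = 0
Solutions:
 f(c) = -sqrt(C1 + c^2)
 f(c) = sqrt(C1 + c^2)


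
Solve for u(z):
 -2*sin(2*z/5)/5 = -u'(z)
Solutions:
 u(z) = C1 - cos(2*z/5)


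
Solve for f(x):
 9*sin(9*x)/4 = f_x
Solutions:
 f(x) = C1 - cos(9*x)/4


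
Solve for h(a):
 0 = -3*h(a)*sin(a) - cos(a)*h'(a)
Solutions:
 h(a) = C1*cos(a)^3


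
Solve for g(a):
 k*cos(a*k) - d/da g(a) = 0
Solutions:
 g(a) = C1 + sin(a*k)


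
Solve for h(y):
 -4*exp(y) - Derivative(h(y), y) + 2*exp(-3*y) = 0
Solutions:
 h(y) = C1 - 4*exp(y) - 2*exp(-3*y)/3


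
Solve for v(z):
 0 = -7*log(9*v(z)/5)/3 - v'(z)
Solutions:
 3*Integral(1/(log(_y) - log(5) + 2*log(3)), (_y, v(z)))/7 = C1 - z


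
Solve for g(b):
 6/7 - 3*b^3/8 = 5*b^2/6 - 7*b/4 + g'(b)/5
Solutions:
 g(b) = C1 - 15*b^4/32 - 25*b^3/18 + 35*b^2/8 + 30*b/7


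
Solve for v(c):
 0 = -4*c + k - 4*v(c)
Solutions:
 v(c) = -c + k/4


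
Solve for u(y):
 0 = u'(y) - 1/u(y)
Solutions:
 u(y) = -sqrt(C1 + 2*y)
 u(y) = sqrt(C1 + 2*y)


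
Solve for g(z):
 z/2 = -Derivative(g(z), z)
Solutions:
 g(z) = C1 - z^2/4


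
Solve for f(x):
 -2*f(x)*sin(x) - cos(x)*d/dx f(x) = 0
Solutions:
 f(x) = C1*cos(x)^2


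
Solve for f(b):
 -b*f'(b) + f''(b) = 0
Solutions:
 f(b) = C1 + C2*erfi(sqrt(2)*b/2)


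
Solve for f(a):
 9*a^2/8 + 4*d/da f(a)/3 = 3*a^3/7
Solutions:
 f(a) = C1 + 9*a^4/112 - 9*a^3/32


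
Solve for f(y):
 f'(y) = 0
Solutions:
 f(y) = C1


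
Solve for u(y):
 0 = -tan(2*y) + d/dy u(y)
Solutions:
 u(y) = C1 - log(cos(2*y))/2


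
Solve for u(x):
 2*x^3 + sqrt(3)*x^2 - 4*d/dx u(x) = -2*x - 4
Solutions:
 u(x) = C1 + x^4/8 + sqrt(3)*x^3/12 + x^2/4 + x


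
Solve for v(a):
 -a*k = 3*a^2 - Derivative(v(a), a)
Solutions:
 v(a) = C1 + a^3 + a^2*k/2


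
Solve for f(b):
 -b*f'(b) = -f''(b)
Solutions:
 f(b) = C1 + C2*erfi(sqrt(2)*b/2)


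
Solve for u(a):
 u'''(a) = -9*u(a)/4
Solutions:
 u(a) = C3*exp(-2^(1/3)*3^(2/3)*a/2) + (C1*sin(3*2^(1/3)*3^(1/6)*a/4) + C2*cos(3*2^(1/3)*3^(1/6)*a/4))*exp(2^(1/3)*3^(2/3)*a/4)


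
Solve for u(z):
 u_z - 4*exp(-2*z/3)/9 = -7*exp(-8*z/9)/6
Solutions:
 u(z) = C1 - 2*exp(-2*z/3)/3 + 21*exp(-8*z/9)/16


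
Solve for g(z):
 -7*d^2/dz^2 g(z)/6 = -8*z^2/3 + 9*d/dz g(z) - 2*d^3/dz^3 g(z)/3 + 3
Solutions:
 g(z) = C1 + C2*exp(z*(7 - sqrt(913))/8) + C3*exp(z*(7 + sqrt(913))/8) + 8*z^3/81 - 28*z^2/729 - 5501*z/19683


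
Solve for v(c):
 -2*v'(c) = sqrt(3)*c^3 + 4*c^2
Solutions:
 v(c) = C1 - sqrt(3)*c^4/8 - 2*c^3/3


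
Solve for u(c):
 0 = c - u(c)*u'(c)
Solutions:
 u(c) = -sqrt(C1 + c^2)
 u(c) = sqrt(C1 + c^2)


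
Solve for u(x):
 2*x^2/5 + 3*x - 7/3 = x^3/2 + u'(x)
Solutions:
 u(x) = C1 - x^4/8 + 2*x^3/15 + 3*x^2/2 - 7*x/3


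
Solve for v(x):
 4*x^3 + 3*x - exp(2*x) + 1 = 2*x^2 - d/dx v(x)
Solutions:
 v(x) = C1 - x^4 + 2*x^3/3 - 3*x^2/2 - x + exp(2*x)/2


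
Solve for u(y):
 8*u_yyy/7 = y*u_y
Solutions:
 u(y) = C1 + Integral(C2*airyai(7^(1/3)*y/2) + C3*airybi(7^(1/3)*y/2), y)


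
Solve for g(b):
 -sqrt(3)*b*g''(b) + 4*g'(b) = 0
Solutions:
 g(b) = C1 + C2*b^(1 + 4*sqrt(3)/3)


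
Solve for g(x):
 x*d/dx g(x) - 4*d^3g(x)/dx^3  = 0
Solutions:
 g(x) = C1 + Integral(C2*airyai(2^(1/3)*x/2) + C3*airybi(2^(1/3)*x/2), x)


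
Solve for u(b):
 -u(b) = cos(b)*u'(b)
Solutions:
 u(b) = C1*sqrt(sin(b) - 1)/sqrt(sin(b) + 1)


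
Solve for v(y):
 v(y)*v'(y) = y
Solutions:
 v(y) = -sqrt(C1 + y^2)
 v(y) = sqrt(C1 + y^2)


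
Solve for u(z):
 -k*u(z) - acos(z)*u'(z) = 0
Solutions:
 u(z) = C1*exp(-k*Integral(1/acos(z), z))


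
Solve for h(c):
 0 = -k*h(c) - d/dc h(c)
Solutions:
 h(c) = C1*exp(-c*k)


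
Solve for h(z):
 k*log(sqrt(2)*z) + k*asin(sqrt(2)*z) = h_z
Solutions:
 h(z) = C1 + k*(2*z*log(z) + 2*z*asin(sqrt(2)*z) - 2*z + z*log(2) + sqrt(2)*sqrt(1 - 2*z^2))/2


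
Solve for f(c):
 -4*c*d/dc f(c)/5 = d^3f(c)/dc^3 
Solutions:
 f(c) = C1 + Integral(C2*airyai(-10^(2/3)*c/5) + C3*airybi(-10^(2/3)*c/5), c)


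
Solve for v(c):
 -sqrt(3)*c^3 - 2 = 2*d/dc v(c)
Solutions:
 v(c) = C1 - sqrt(3)*c^4/8 - c


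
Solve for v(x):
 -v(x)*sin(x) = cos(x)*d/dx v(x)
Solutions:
 v(x) = C1*cos(x)


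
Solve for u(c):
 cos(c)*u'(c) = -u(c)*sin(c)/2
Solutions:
 u(c) = C1*sqrt(cos(c))


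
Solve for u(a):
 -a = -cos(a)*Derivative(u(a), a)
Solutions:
 u(a) = C1 + Integral(a/cos(a), a)


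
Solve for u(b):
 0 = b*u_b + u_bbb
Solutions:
 u(b) = C1 + Integral(C2*airyai(-b) + C3*airybi(-b), b)


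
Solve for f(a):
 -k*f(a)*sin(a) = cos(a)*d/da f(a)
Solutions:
 f(a) = C1*exp(k*log(cos(a)))


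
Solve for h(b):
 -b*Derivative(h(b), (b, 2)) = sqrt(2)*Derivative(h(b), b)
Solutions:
 h(b) = C1 + C2*b^(1 - sqrt(2))


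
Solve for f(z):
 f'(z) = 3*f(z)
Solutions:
 f(z) = C1*exp(3*z)


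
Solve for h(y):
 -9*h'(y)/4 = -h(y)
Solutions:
 h(y) = C1*exp(4*y/9)


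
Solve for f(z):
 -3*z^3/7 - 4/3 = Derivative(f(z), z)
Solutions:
 f(z) = C1 - 3*z^4/28 - 4*z/3


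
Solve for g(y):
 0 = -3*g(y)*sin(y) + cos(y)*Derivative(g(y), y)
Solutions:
 g(y) = C1/cos(y)^3


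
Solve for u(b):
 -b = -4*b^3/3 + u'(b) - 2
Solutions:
 u(b) = C1 + b^4/3 - b^2/2 + 2*b


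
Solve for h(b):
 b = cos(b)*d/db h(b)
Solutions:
 h(b) = C1 + Integral(b/cos(b), b)


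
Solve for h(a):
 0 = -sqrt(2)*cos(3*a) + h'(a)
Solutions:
 h(a) = C1 + sqrt(2)*sin(3*a)/3


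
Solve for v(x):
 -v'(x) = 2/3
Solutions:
 v(x) = C1 - 2*x/3


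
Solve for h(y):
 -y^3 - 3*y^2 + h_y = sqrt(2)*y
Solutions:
 h(y) = C1 + y^4/4 + y^3 + sqrt(2)*y^2/2


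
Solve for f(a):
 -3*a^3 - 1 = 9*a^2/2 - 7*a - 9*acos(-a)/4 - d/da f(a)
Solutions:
 f(a) = C1 + 3*a^4/4 + 3*a^3/2 - 7*a^2/2 - 9*a*acos(-a)/4 + a - 9*sqrt(1 - a^2)/4


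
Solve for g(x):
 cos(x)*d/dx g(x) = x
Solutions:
 g(x) = C1 + Integral(x/cos(x), x)


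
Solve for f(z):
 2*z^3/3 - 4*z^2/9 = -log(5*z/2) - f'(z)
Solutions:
 f(z) = C1 - z^4/6 + 4*z^3/27 - z*log(z) + z*log(2/5) + z


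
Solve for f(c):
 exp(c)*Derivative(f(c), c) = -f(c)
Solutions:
 f(c) = C1*exp(exp(-c))


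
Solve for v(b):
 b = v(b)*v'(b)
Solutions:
 v(b) = -sqrt(C1 + b^2)
 v(b) = sqrt(C1 + b^2)


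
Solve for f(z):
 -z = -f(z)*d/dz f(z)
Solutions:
 f(z) = -sqrt(C1 + z^2)
 f(z) = sqrt(C1 + z^2)


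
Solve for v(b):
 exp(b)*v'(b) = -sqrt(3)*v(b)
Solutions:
 v(b) = C1*exp(sqrt(3)*exp(-b))


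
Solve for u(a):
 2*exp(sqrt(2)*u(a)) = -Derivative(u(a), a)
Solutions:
 u(a) = sqrt(2)*(2*log(1/(C1 + 2*a)) - log(2))/4


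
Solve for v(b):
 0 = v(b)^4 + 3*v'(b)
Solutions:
 v(b) = (-1 - sqrt(3)*I)*(1/(C1 + b))^(1/3)/2
 v(b) = (-1 + sqrt(3)*I)*(1/(C1 + b))^(1/3)/2
 v(b) = (1/(C1 + b))^(1/3)


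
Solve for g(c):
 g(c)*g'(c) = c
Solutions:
 g(c) = -sqrt(C1 + c^2)
 g(c) = sqrt(C1 + c^2)


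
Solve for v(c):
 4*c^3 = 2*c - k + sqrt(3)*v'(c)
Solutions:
 v(c) = C1 + sqrt(3)*c^4/3 - sqrt(3)*c^2/3 + sqrt(3)*c*k/3


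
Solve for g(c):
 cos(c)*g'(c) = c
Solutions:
 g(c) = C1 + Integral(c/cos(c), c)


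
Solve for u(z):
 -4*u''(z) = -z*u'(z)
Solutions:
 u(z) = C1 + C2*erfi(sqrt(2)*z/4)


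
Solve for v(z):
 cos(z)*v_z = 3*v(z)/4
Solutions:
 v(z) = C1*(sin(z) + 1)^(3/8)/(sin(z) - 1)^(3/8)


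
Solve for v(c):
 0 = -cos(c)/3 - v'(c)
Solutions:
 v(c) = C1 - sin(c)/3


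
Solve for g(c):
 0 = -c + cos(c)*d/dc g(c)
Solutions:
 g(c) = C1 + Integral(c/cos(c), c)


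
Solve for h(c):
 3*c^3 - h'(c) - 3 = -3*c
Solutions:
 h(c) = C1 + 3*c^4/4 + 3*c^2/2 - 3*c


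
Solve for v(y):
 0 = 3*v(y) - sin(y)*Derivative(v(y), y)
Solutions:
 v(y) = C1*(cos(y) - 1)^(3/2)/(cos(y) + 1)^(3/2)


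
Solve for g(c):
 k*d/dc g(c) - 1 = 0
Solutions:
 g(c) = C1 + c/k


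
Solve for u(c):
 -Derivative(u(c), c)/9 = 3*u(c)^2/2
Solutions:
 u(c) = 2/(C1 + 27*c)


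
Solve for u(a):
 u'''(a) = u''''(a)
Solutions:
 u(a) = C1 + C2*a + C3*a^2 + C4*exp(a)


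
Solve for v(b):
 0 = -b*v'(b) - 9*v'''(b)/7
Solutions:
 v(b) = C1 + Integral(C2*airyai(-21^(1/3)*b/3) + C3*airybi(-21^(1/3)*b/3), b)


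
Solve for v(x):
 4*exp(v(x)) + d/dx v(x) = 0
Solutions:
 v(x) = log(1/(C1 + 4*x))


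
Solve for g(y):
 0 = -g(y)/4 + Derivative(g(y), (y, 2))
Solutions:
 g(y) = C1*exp(-y/2) + C2*exp(y/2)


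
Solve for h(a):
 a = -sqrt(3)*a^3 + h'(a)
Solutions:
 h(a) = C1 + sqrt(3)*a^4/4 + a^2/2


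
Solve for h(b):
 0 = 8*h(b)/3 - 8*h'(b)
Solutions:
 h(b) = C1*exp(b/3)


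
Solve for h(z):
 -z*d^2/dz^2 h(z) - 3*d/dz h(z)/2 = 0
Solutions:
 h(z) = C1 + C2/sqrt(z)


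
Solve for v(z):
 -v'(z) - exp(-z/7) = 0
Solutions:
 v(z) = C1 + 7*exp(-z/7)


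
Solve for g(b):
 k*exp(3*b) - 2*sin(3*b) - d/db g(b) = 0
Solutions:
 g(b) = C1 + k*exp(3*b)/3 + 2*cos(3*b)/3


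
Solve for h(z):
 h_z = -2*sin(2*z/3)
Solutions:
 h(z) = C1 + 3*cos(2*z/3)


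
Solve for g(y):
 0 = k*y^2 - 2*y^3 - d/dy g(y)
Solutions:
 g(y) = C1 + k*y^3/3 - y^4/2


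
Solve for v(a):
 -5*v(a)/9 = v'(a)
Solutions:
 v(a) = C1*exp(-5*a/9)


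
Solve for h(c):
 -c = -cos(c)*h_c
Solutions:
 h(c) = C1 + Integral(c/cos(c), c)


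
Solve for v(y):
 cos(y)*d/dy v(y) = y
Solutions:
 v(y) = C1 + Integral(y/cos(y), y)


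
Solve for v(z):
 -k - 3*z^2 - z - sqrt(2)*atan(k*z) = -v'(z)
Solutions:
 v(z) = C1 + k*z + z^3 + z^2/2 + sqrt(2)*Piecewise((z*atan(k*z) - log(k^2*z^2 + 1)/(2*k), Ne(k, 0)), (0, True))


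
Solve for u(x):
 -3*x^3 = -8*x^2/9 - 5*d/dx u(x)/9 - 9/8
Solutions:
 u(x) = C1 + 27*x^4/20 - 8*x^3/15 - 81*x/40


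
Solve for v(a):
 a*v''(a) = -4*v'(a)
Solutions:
 v(a) = C1 + C2/a^3


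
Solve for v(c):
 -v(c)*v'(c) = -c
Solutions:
 v(c) = -sqrt(C1 + c^2)
 v(c) = sqrt(C1 + c^2)


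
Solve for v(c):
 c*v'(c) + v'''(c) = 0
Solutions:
 v(c) = C1 + Integral(C2*airyai(-c) + C3*airybi(-c), c)


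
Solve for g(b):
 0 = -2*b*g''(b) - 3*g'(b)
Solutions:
 g(b) = C1 + C2/sqrt(b)


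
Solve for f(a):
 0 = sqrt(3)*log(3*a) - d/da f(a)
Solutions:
 f(a) = C1 + sqrt(3)*a*log(a) - sqrt(3)*a + sqrt(3)*a*log(3)


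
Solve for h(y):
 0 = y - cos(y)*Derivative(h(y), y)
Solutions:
 h(y) = C1 + Integral(y/cos(y), y)


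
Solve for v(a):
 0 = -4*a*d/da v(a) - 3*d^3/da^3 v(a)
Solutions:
 v(a) = C1 + Integral(C2*airyai(-6^(2/3)*a/3) + C3*airybi(-6^(2/3)*a/3), a)


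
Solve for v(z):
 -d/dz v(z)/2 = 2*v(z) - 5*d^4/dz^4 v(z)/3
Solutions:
 v(z) = (C1/sqrt(exp(sqrt(2)*5^(2/3)*z*sqrt(-(9 + sqrt(163921))^(1/3) + 32*5^(1/3)/(9 + sqrt(163921))^(1/3) + 6*sqrt(2)/sqrt(-32*5^(1/3)/(9 + sqrt(163921))^(1/3) + (9 + sqrt(163921))^(1/3)))/10)) + C2*sqrt(exp(sqrt(2)*5^(2/3)*z*sqrt(-(9 + sqrt(163921))^(1/3) + 32*5^(1/3)/(9 + sqrt(163921))^(1/3) + 6*sqrt(2)/sqrt(-32*5^(1/3)/(9 + sqrt(163921))^(1/3) + (9 + sqrt(163921))^(1/3)))/10)))*exp(sqrt(2)*5^(2/3)*z*sqrt(-32*5^(1/3)/(9 + sqrt(163921))^(1/3) + (9 + sqrt(163921))^(1/3))/20) + (C3*sin(sqrt(2)*5^(2/3)*z*sqrt(-32*5^(1/3)/(9 + sqrt(163921))^(1/3) + (9 + sqrt(163921))^(1/3) + 6*sqrt(2)/sqrt(-32*5^(1/3)/(9 + sqrt(163921))^(1/3) + (9 + sqrt(163921))^(1/3)))/20) + C4*cos(sqrt(2)*5^(2/3)*z*sqrt(-32*5^(1/3)/(9 + sqrt(163921))^(1/3) + (9 + sqrt(163921))^(1/3) + 6*sqrt(2)/sqrt(-32*5^(1/3)/(9 + sqrt(163921))^(1/3) + (9 + sqrt(163921))^(1/3)))/20))*exp(-sqrt(2)*5^(2/3)*z*sqrt(-32*5^(1/3)/(9 + sqrt(163921))^(1/3) + (9 + sqrt(163921))^(1/3))/20)


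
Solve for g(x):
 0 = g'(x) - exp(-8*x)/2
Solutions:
 g(x) = C1 - exp(-8*x)/16


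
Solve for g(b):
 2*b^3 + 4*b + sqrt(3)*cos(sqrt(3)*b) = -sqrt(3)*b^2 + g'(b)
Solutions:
 g(b) = C1 + b^4/2 + sqrt(3)*b^3/3 + 2*b^2 + sin(sqrt(3)*b)


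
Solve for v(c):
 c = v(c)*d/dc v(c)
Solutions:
 v(c) = -sqrt(C1 + c^2)
 v(c) = sqrt(C1 + c^2)


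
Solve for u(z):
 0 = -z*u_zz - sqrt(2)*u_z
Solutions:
 u(z) = C1 + C2*z^(1 - sqrt(2))


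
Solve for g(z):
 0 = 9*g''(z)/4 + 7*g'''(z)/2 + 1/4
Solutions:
 g(z) = C1 + C2*z + C3*exp(-9*z/14) - z^2/18


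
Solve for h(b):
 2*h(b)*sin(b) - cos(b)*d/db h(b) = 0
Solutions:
 h(b) = C1/cos(b)^2


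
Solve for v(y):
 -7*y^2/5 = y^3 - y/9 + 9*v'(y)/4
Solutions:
 v(y) = C1 - y^4/9 - 28*y^3/135 + 2*y^2/81


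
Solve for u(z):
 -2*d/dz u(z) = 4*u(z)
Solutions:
 u(z) = C1*exp(-2*z)


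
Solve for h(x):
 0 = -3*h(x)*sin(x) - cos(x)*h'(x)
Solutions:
 h(x) = C1*cos(x)^3


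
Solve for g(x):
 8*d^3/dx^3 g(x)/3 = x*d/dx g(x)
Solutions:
 g(x) = C1 + Integral(C2*airyai(3^(1/3)*x/2) + C3*airybi(3^(1/3)*x/2), x)


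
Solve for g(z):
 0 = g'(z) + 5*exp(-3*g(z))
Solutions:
 g(z) = log(C1 - 15*z)/3
 g(z) = log((-3^(1/3) - 3^(5/6)*I)*(C1 - 5*z)^(1/3)/2)
 g(z) = log((-3^(1/3) + 3^(5/6)*I)*(C1 - 5*z)^(1/3)/2)


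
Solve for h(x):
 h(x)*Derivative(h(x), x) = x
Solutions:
 h(x) = -sqrt(C1 + x^2)
 h(x) = sqrt(C1 + x^2)


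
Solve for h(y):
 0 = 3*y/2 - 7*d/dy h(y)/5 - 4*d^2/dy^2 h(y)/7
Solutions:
 h(y) = C1 + C2*exp(-49*y/20) + 15*y^2/28 - 150*y/343


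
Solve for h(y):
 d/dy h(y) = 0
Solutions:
 h(y) = C1


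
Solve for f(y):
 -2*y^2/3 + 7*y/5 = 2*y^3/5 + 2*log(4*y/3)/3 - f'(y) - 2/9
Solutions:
 f(y) = C1 + y^4/10 + 2*y^3/9 - 7*y^2/10 + 2*y*log(y)/3 - 8*y/9 - 2*y*log(3)/3 + 4*y*log(2)/3


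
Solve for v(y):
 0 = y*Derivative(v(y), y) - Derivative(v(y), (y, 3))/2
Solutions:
 v(y) = C1 + Integral(C2*airyai(2^(1/3)*y) + C3*airybi(2^(1/3)*y), y)


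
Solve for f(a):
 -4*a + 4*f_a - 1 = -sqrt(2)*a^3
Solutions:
 f(a) = C1 - sqrt(2)*a^4/16 + a^2/2 + a/4


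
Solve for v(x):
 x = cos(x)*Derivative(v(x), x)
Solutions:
 v(x) = C1 + Integral(x/cos(x), x)


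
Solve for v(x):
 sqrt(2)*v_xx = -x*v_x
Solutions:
 v(x) = C1 + C2*erf(2^(1/4)*x/2)


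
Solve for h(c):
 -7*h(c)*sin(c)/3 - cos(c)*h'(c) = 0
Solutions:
 h(c) = C1*cos(c)^(7/3)


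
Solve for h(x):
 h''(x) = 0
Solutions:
 h(x) = C1 + C2*x


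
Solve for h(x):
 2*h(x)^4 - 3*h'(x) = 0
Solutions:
 h(x) = (-1/(C1 + 2*x))^(1/3)
 h(x) = (-1/(C1 + 2*x))^(1/3)*(-1 - sqrt(3)*I)/2
 h(x) = (-1/(C1 + 2*x))^(1/3)*(-1 + sqrt(3)*I)/2


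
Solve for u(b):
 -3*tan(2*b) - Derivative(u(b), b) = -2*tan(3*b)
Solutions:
 u(b) = C1 + 3*log(cos(2*b))/2 - 2*log(cos(3*b))/3


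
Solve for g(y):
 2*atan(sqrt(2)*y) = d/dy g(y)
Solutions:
 g(y) = C1 + 2*y*atan(sqrt(2)*y) - sqrt(2)*log(2*y^2 + 1)/2


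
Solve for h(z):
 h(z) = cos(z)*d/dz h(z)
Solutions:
 h(z) = C1*sqrt(sin(z) + 1)/sqrt(sin(z) - 1)


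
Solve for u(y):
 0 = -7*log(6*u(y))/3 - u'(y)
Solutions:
 3*Integral(1/(log(_y) + log(6)), (_y, u(y)))/7 = C1 - y


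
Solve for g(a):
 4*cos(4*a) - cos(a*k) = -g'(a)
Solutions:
 g(a) = C1 - sin(4*a) + sin(a*k)/k


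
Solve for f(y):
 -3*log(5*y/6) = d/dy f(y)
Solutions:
 f(y) = C1 - 3*y*log(y) + y*log(216/125) + 3*y


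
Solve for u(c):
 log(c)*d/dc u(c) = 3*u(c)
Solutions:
 u(c) = C1*exp(3*li(c))


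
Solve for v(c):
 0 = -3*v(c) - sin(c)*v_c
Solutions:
 v(c) = C1*(cos(c) + 1)^(3/2)/(cos(c) - 1)^(3/2)


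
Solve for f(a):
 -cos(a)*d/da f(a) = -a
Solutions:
 f(a) = C1 + Integral(a/cos(a), a)


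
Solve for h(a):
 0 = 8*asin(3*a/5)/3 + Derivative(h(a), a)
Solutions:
 h(a) = C1 - 8*a*asin(3*a/5)/3 - 8*sqrt(25 - 9*a^2)/9


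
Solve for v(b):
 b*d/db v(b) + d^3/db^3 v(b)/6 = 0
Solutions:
 v(b) = C1 + Integral(C2*airyai(-6^(1/3)*b) + C3*airybi(-6^(1/3)*b), b)


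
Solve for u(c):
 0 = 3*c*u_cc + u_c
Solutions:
 u(c) = C1 + C2*c^(2/3)


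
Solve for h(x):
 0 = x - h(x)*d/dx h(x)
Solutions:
 h(x) = -sqrt(C1 + x^2)
 h(x) = sqrt(C1 + x^2)


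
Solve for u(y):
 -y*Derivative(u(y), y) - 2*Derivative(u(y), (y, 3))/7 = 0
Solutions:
 u(y) = C1 + Integral(C2*airyai(-2^(2/3)*7^(1/3)*y/2) + C3*airybi(-2^(2/3)*7^(1/3)*y/2), y)


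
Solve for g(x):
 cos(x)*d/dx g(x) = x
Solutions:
 g(x) = C1 + Integral(x/cos(x), x)


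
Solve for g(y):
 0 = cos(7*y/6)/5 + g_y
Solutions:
 g(y) = C1 - 6*sin(7*y/6)/35


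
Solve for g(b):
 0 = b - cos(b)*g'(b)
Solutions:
 g(b) = C1 + Integral(b/cos(b), b)


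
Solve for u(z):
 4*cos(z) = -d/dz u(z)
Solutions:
 u(z) = C1 - 4*sin(z)


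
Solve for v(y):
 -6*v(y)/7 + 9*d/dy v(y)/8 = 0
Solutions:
 v(y) = C1*exp(16*y/21)


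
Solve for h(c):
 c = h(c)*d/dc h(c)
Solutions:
 h(c) = -sqrt(C1 + c^2)
 h(c) = sqrt(C1 + c^2)


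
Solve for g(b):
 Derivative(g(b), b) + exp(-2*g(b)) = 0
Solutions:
 g(b) = log(-sqrt(C1 - 2*b))
 g(b) = log(C1 - 2*b)/2


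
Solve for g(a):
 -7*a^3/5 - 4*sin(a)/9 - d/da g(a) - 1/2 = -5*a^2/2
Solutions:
 g(a) = C1 - 7*a^4/20 + 5*a^3/6 - a/2 + 4*cos(a)/9


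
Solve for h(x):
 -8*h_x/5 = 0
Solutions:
 h(x) = C1


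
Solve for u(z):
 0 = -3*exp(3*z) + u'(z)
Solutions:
 u(z) = C1 + exp(3*z)


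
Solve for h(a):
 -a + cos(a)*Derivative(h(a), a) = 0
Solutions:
 h(a) = C1 + Integral(a/cos(a), a)


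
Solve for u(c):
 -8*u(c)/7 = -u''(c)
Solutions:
 u(c) = C1*exp(-2*sqrt(14)*c/7) + C2*exp(2*sqrt(14)*c/7)


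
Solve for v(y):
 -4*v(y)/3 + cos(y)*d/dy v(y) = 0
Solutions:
 v(y) = C1*(sin(y) + 1)^(2/3)/(sin(y) - 1)^(2/3)


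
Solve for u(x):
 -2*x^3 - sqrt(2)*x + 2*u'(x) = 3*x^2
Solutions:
 u(x) = C1 + x^4/4 + x^3/2 + sqrt(2)*x^2/4


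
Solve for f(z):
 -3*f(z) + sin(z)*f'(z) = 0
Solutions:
 f(z) = C1*(cos(z) - 1)^(3/2)/(cos(z) + 1)^(3/2)


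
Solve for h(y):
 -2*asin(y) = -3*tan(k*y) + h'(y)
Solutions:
 h(y) = C1 - 2*y*asin(y) - 2*sqrt(1 - y^2) + 3*Piecewise((-log(cos(k*y))/k, Ne(k, 0)), (0, True))


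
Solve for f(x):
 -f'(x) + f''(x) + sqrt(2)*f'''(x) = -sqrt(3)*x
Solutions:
 f(x) = C1 + C2*exp(sqrt(2)*x*(-1 + sqrt(1 + 4*sqrt(2)))/4) + C3*exp(-sqrt(2)*x*(1 + sqrt(1 + 4*sqrt(2)))/4) + sqrt(3)*x^2/2 + sqrt(3)*x


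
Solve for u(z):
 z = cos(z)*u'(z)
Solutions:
 u(z) = C1 + Integral(z/cos(z), z)


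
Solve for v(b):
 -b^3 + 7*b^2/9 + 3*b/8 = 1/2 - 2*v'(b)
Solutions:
 v(b) = C1 + b^4/8 - 7*b^3/54 - 3*b^2/32 + b/4


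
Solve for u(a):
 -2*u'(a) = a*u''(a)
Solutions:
 u(a) = C1 + C2/a


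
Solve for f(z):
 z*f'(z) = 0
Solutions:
 f(z) = C1


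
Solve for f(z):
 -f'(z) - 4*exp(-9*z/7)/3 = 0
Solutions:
 f(z) = C1 + 28*exp(-9*z/7)/27


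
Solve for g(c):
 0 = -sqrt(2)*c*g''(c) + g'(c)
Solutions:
 g(c) = C1 + C2*c^(sqrt(2)/2 + 1)


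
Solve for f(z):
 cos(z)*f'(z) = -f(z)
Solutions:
 f(z) = C1*sqrt(sin(z) - 1)/sqrt(sin(z) + 1)


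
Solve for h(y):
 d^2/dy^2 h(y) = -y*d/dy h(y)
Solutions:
 h(y) = C1 + C2*erf(sqrt(2)*y/2)


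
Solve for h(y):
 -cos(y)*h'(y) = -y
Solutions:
 h(y) = C1 + Integral(y/cos(y), y)


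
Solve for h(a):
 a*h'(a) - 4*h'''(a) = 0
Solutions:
 h(a) = C1 + Integral(C2*airyai(2^(1/3)*a/2) + C3*airybi(2^(1/3)*a/2), a)


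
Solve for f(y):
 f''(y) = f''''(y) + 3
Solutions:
 f(y) = C1 + C2*y + C3*exp(-y) + C4*exp(y) + 3*y^2/2


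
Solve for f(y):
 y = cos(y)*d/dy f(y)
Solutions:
 f(y) = C1 + Integral(y/cos(y), y)


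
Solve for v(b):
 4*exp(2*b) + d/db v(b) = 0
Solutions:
 v(b) = C1 - 2*exp(2*b)


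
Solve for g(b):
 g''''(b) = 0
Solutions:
 g(b) = C1 + C2*b + C3*b^2 + C4*b^3


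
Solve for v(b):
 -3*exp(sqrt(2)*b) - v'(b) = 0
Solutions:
 v(b) = C1 - 3*sqrt(2)*exp(sqrt(2)*b)/2


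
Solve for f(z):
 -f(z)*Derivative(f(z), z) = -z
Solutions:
 f(z) = -sqrt(C1 + z^2)
 f(z) = sqrt(C1 + z^2)


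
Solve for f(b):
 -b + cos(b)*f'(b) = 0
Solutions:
 f(b) = C1 + Integral(b/cos(b), b)


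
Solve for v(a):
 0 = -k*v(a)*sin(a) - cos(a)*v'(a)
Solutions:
 v(a) = C1*exp(k*log(cos(a)))


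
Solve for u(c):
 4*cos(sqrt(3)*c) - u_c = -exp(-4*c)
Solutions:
 u(c) = C1 + 4*sqrt(3)*sin(sqrt(3)*c)/3 - exp(-4*c)/4


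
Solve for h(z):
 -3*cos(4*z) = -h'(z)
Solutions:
 h(z) = C1 + 3*sin(4*z)/4


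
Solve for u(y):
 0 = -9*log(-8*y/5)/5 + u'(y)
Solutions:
 u(y) = C1 + 9*y*log(-y)/5 + 9*y*(-log(5) - 1 + 3*log(2))/5


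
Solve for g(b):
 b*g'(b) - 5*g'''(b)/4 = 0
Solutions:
 g(b) = C1 + Integral(C2*airyai(10^(2/3)*b/5) + C3*airybi(10^(2/3)*b/5), b)


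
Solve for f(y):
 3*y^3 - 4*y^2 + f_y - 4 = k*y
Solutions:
 f(y) = C1 + k*y^2/2 - 3*y^4/4 + 4*y^3/3 + 4*y


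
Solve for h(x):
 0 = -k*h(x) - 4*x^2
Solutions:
 h(x) = -4*x^2/k


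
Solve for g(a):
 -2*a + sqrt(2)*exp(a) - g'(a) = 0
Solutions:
 g(a) = C1 - a^2 + sqrt(2)*exp(a)


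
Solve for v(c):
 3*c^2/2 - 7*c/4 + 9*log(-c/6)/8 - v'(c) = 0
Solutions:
 v(c) = C1 + c^3/2 - 7*c^2/8 + 9*c*log(-c)/8 + 9*c*(-log(6) - 1)/8


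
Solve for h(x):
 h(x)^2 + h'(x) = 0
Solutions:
 h(x) = 1/(C1 + x)


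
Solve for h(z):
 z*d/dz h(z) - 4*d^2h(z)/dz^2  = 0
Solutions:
 h(z) = C1 + C2*erfi(sqrt(2)*z/4)


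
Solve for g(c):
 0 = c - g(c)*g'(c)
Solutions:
 g(c) = -sqrt(C1 + c^2)
 g(c) = sqrt(C1 + c^2)


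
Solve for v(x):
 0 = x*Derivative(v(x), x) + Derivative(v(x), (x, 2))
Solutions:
 v(x) = C1 + C2*erf(sqrt(2)*x/2)


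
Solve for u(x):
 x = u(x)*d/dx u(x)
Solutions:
 u(x) = -sqrt(C1 + x^2)
 u(x) = sqrt(C1 + x^2)


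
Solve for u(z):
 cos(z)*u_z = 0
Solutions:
 u(z) = C1


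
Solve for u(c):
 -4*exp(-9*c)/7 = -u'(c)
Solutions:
 u(c) = C1 - 4*exp(-9*c)/63


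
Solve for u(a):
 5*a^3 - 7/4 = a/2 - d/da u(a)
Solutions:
 u(a) = C1 - 5*a^4/4 + a^2/4 + 7*a/4


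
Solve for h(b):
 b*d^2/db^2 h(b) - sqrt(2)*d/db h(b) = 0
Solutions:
 h(b) = C1 + C2*b^(1 + sqrt(2))


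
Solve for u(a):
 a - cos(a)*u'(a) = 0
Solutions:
 u(a) = C1 + Integral(a/cos(a), a)


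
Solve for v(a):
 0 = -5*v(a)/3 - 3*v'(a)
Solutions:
 v(a) = C1*exp(-5*a/9)


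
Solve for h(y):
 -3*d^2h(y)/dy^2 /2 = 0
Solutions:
 h(y) = C1 + C2*y


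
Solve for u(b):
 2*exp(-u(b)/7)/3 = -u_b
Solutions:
 u(b) = 7*log(C1 - 2*b/21)


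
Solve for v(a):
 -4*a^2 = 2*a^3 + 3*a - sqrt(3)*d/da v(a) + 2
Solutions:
 v(a) = C1 + sqrt(3)*a^4/6 + 4*sqrt(3)*a^3/9 + sqrt(3)*a^2/2 + 2*sqrt(3)*a/3


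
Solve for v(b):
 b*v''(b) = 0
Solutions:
 v(b) = C1 + C2*b


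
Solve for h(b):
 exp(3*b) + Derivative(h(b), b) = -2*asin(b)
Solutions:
 h(b) = C1 - 2*b*asin(b) - 2*sqrt(1 - b^2) - exp(3*b)/3


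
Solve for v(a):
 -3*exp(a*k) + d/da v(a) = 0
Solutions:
 v(a) = C1 + 3*exp(a*k)/k


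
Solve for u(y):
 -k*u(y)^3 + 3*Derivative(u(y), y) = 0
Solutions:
 u(y) = -sqrt(6)*sqrt(-1/(C1 + k*y))/2
 u(y) = sqrt(6)*sqrt(-1/(C1 + k*y))/2


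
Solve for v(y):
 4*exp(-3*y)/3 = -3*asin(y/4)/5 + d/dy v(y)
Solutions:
 v(y) = C1 + 3*y*asin(y/4)/5 + 3*sqrt(16 - y^2)/5 - 4*exp(-3*y)/9


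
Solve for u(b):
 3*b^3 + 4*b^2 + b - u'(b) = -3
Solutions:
 u(b) = C1 + 3*b^4/4 + 4*b^3/3 + b^2/2 + 3*b


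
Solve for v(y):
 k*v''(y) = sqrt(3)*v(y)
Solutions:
 v(y) = C1*exp(-3^(1/4)*y*sqrt(1/k)) + C2*exp(3^(1/4)*y*sqrt(1/k))


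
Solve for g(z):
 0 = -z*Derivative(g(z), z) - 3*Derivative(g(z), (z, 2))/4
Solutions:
 g(z) = C1 + C2*erf(sqrt(6)*z/3)


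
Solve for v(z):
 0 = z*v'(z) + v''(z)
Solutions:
 v(z) = C1 + C2*erf(sqrt(2)*z/2)


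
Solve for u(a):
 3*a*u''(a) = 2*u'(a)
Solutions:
 u(a) = C1 + C2*a^(5/3)


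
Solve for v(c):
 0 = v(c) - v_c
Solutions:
 v(c) = C1*exp(c)


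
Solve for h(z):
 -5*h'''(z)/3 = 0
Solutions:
 h(z) = C1 + C2*z + C3*z^2


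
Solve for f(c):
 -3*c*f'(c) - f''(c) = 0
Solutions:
 f(c) = C1 + C2*erf(sqrt(6)*c/2)


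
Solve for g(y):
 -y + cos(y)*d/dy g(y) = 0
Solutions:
 g(y) = C1 + Integral(y/cos(y), y)


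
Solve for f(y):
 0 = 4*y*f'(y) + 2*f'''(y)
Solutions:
 f(y) = C1 + Integral(C2*airyai(-2^(1/3)*y) + C3*airybi(-2^(1/3)*y), y)


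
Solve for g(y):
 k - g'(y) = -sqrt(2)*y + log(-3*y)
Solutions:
 g(y) = C1 + sqrt(2)*y^2/2 + y*(k - log(3) + 1) - y*log(-y)


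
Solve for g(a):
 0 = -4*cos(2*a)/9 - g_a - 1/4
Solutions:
 g(a) = C1 - a/4 - 2*sin(2*a)/9


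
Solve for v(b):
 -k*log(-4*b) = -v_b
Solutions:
 v(b) = C1 + b*k*log(-b) + b*k*(-1 + 2*log(2))


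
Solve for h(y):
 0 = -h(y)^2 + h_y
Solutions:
 h(y) = -1/(C1 + y)


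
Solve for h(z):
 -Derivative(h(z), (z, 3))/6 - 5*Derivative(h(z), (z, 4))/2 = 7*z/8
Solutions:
 h(z) = C1 + C2*z + C3*z^2 + C4*exp(-z/15) - 7*z^4/32 + 105*z^3/8


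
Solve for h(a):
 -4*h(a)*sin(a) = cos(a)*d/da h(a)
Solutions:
 h(a) = C1*cos(a)^4


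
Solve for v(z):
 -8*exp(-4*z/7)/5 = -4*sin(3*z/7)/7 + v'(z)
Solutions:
 v(z) = C1 - 4*cos(3*z/7)/3 + 14*exp(-4*z/7)/5


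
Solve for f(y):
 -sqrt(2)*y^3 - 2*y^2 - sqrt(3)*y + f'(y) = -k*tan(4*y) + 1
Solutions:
 f(y) = C1 + k*log(cos(4*y))/4 + sqrt(2)*y^4/4 + 2*y^3/3 + sqrt(3)*y^2/2 + y


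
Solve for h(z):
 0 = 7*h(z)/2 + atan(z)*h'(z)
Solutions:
 h(z) = C1*exp(-7*Integral(1/atan(z), z)/2)


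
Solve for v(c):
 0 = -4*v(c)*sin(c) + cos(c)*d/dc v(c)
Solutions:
 v(c) = C1/cos(c)^4


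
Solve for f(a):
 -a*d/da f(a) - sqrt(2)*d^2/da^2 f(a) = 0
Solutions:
 f(a) = C1 + C2*erf(2^(1/4)*a/2)


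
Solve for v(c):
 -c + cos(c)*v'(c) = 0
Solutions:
 v(c) = C1 + Integral(c/cos(c), c)


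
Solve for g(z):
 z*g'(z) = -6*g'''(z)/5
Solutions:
 g(z) = C1 + Integral(C2*airyai(-5^(1/3)*6^(2/3)*z/6) + C3*airybi(-5^(1/3)*6^(2/3)*z/6), z)


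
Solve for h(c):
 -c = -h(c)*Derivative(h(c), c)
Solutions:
 h(c) = -sqrt(C1 + c^2)
 h(c) = sqrt(C1 + c^2)


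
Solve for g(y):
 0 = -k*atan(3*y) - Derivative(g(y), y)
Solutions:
 g(y) = C1 - k*(y*atan(3*y) - log(9*y^2 + 1)/6)


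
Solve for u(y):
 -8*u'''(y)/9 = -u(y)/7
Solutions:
 u(y) = C3*exp(21^(2/3)*y/14) + (C1*sin(3*3^(1/6)*7^(2/3)*y/28) + C2*cos(3*3^(1/6)*7^(2/3)*y/28))*exp(-21^(2/3)*y/28)


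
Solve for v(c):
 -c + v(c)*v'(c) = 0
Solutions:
 v(c) = -sqrt(C1 + c^2)
 v(c) = sqrt(C1 + c^2)


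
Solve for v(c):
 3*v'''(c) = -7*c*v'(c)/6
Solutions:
 v(c) = C1 + Integral(C2*airyai(-84^(1/3)*c/6) + C3*airybi(-84^(1/3)*c/6), c)


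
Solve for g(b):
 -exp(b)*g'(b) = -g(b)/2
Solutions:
 g(b) = C1*exp(-exp(-b)/2)


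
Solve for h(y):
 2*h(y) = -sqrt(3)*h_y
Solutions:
 h(y) = C1*exp(-2*sqrt(3)*y/3)


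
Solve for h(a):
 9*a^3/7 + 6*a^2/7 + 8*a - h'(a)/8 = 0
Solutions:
 h(a) = C1 + 18*a^4/7 + 16*a^3/7 + 32*a^2


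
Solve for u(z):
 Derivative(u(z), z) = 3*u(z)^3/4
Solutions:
 u(z) = -sqrt(2)*sqrt(-1/(C1 + 3*z))
 u(z) = sqrt(2)*sqrt(-1/(C1 + 3*z))


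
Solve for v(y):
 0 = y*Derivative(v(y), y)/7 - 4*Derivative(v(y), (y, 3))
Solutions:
 v(y) = C1 + Integral(C2*airyai(98^(1/3)*y/14) + C3*airybi(98^(1/3)*y/14), y)


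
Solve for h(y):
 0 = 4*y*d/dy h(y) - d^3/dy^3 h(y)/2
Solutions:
 h(y) = C1 + Integral(C2*airyai(2*y) + C3*airybi(2*y), y)


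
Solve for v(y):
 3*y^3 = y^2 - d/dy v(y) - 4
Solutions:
 v(y) = C1 - 3*y^4/4 + y^3/3 - 4*y


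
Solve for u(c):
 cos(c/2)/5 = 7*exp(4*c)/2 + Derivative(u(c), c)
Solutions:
 u(c) = C1 - 7*exp(4*c)/8 + 2*sin(c/2)/5


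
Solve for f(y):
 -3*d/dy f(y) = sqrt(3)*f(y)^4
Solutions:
 f(y) = (-1 - sqrt(3)*I)*(1/(C1 + sqrt(3)*y))^(1/3)/2
 f(y) = (-1 + sqrt(3)*I)*(1/(C1 + sqrt(3)*y))^(1/3)/2
 f(y) = (1/(C1 + sqrt(3)*y))^(1/3)


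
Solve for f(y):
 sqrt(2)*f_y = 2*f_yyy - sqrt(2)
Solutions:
 f(y) = C1 + C2*exp(-2^(3/4)*y/2) + C3*exp(2^(3/4)*y/2) - y


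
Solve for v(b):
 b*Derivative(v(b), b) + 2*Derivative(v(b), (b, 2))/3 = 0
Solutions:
 v(b) = C1 + C2*erf(sqrt(3)*b/2)


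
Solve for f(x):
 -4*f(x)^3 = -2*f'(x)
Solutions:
 f(x) = -sqrt(2)*sqrt(-1/(C1 + 2*x))/2
 f(x) = sqrt(2)*sqrt(-1/(C1 + 2*x))/2


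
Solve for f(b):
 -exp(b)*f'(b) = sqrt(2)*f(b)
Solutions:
 f(b) = C1*exp(sqrt(2)*exp(-b))


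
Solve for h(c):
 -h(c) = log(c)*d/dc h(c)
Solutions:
 h(c) = C1*exp(-li(c))


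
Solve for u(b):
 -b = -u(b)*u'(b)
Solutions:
 u(b) = -sqrt(C1 + b^2)
 u(b) = sqrt(C1 + b^2)


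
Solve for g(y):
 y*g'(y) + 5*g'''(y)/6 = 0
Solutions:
 g(y) = C1 + Integral(C2*airyai(-5^(2/3)*6^(1/3)*y/5) + C3*airybi(-5^(2/3)*6^(1/3)*y/5), y)


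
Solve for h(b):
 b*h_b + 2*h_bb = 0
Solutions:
 h(b) = C1 + C2*erf(b/2)


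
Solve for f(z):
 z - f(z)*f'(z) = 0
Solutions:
 f(z) = -sqrt(C1 + z^2)
 f(z) = sqrt(C1 + z^2)


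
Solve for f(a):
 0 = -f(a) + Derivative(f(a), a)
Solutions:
 f(a) = C1*exp(a)


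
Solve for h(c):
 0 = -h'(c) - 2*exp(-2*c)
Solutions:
 h(c) = C1 + exp(-2*c)


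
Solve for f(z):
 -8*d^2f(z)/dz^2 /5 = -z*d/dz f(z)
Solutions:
 f(z) = C1 + C2*erfi(sqrt(5)*z/4)


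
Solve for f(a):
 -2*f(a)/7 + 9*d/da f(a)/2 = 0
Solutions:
 f(a) = C1*exp(4*a/63)


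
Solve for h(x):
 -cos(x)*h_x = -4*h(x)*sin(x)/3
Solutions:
 h(x) = C1/cos(x)^(4/3)


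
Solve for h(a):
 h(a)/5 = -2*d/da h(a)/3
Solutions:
 h(a) = C1*exp(-3*a/10)


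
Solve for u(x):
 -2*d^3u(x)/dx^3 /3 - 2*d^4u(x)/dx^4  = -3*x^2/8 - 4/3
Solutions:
 u(x) = C1 + C2*x + C3*x^2 + C4*exp(-x/3) + 3*x^5/320 - 9*x^4/64 + 97*x^3/48


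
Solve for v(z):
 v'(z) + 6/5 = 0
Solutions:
 v(z) = C1 - 6*z/5


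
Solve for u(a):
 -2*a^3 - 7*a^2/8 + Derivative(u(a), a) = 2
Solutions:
 u(a) = C1 + a^4/2 + 7*a^3/24 + 2*a


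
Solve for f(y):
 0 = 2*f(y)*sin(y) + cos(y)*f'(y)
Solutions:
 f(y) = C1*cos(y)^2


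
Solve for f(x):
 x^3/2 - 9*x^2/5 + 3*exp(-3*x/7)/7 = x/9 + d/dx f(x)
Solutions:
 f(x) = C1 + x^4/8 - 3*x^3/5 - x^2/18 - 1/exp(x)^(3/7)


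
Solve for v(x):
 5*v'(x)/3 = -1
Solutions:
 v(x) = C1 - 3*x/5


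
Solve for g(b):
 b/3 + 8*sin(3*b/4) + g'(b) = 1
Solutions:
 g(b) = C1 - b^2/6 + b + 32*cos(3*b/4)/3


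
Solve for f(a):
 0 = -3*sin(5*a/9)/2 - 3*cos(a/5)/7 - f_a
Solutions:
 f(a) = C1 - 15*sin(a/5)/7 + 27*cos(5*a/9)/10


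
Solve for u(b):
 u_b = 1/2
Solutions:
 u(b) = C1 + b/2


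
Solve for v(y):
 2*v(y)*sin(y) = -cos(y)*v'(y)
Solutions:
 v(y) = C1*cos(y)^2


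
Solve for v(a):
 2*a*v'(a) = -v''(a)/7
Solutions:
 v(a) = C1 + C2*erf(sqrt(7)*a)


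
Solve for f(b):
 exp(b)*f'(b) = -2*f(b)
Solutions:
 f(b) = C1*exp(2*exp(-b))


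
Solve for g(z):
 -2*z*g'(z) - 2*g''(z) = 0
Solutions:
 g(z) = C1 + C2*erf(sqrt(2)*z/2)


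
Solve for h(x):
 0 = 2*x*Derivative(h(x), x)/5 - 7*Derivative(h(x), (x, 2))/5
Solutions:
 h(x) = C1 + C2*erfi(sqrt(7)*x/7)


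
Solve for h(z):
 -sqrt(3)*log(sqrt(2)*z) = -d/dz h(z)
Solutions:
 h(z) = C1 + sqrt(3)*z*log(z) - sqrt(3)*z + sqrt(3)*z*log(2)/2


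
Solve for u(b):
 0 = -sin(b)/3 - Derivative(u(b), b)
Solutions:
 u(b) = C1 + cos(b)/3


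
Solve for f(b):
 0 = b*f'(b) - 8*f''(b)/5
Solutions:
 f(b) = C1 + C2*erfi(sqrt(5)*b/4)


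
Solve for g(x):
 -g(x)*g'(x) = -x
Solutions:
 g(x) = -sqrt(C1 + x^2)
 g(x) = sqrt(C1 + x^2)


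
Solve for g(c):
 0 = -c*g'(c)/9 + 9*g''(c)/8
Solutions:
 g(c) = C1 + C2*erfi(2*c/9)


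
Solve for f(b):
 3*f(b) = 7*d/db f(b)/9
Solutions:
 f(b) = C1*exp(27*b/7)


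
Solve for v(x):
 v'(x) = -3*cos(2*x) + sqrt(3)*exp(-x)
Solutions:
 v(x) = C1 - 3*sin(2*x)/2 - sqrt(3)*exp(-x)


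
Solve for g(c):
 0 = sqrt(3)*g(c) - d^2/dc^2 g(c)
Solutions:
 g(c) = C1*exp(-3^(1/4)*c) + C2*exp(3^(1/4)*c)


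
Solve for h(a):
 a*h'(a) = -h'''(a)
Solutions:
 h(a) = C1 + Integral(C2*airyai(-a) + C3*airybi(-a), a)


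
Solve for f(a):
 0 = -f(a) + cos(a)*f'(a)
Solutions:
 f(a) = C1*sqrt(sin(a) + 1)/sqrt(sin(a) - 1)


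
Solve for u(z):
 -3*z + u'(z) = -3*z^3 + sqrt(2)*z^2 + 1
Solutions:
 u(z) = C1 - 3*z^4/4 + sqrt(2)*z^3/3 + 3*z^2/2 + z


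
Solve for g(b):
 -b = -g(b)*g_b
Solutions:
 g(b) = -sqrt(C1 + b^2)
 g(b) = sqrt(C1 + b^2)


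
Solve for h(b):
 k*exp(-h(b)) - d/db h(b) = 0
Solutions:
 h(b) = log(C1 + b*k)


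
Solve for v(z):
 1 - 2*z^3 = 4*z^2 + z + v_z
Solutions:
 v(z) = C1 - z^4/2 - 4*z^3/3 - z^2/2 + z


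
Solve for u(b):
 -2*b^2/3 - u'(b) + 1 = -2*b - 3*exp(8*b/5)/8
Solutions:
 u(b) = C1 - 2*b^3/9 + b^2 + b + 15*exp(8*b/5)/64


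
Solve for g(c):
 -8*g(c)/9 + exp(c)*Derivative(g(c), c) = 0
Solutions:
 g(c) = C1*exp(-8*exp(-c)/9)


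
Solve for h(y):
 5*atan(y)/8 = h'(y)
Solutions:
 h(y) = C1 + 5*y*atan(y)/8 - 5*log(y^2 + 1)/16


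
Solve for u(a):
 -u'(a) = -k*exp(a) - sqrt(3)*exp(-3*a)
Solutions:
 u(a) = C1 + k*exp(a) - sqrt(3)*exp(-3*a)/3


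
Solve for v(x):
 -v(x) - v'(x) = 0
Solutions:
 v(x) = C1*exp(-x)


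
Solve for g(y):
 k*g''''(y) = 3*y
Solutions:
 g(y) = C1 + C2*y + C3*y^2 + C4*y^3 + y^5/(40*k)


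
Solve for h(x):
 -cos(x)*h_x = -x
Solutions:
 h(x) = C1 + Integral(x/cos(x), x)


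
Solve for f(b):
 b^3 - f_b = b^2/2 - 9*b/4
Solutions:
 f(b) = C1 + b^4/4 - b^3/6 + 9*b^2/8


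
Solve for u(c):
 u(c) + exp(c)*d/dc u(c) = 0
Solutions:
 u(c) = C1*exp(exp(-c))


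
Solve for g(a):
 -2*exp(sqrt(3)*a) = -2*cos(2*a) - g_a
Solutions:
 g(a) = C1 + 2*sqrt(3)*exp(sqrt(3)*a)/3 - sin(2*a)


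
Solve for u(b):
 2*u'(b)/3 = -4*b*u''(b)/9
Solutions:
 u(b) = C1 + C2/sqrt(b)


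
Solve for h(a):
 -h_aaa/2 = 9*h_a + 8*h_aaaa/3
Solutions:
 h(a) = C1 + C2*exp(a*(-2 + (48*sqrt(20742) + 6913)^(-1/3) + (48*sqrt(20742) + 6913)^(1/3))/32)*sin(sqrt(3)*a*(-(48*sqrt(20742) + 6913)^(1/3) + (48*sqrt(20742) + 6913)^(-1/3))/32) + C3*exp(a*(-2 + (48*sqrt(20742) + 6913)^(-1/3) + (48*sqrt(20742) + 6913)^(1/3))/32)*cos(sqrt(3)*a*(-(48*sqrt(20742) + 6913)^(1/3) + (48*sqrt(20742) + 6913)^(-1/3))/32) + C4*exp(-a*((48*sqrt(20742) + 6913)^(-1/3) + 1 + (48*sqrt(20742) + 6913)^(1/3))/16)


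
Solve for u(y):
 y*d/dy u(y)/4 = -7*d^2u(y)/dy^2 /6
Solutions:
 u(y) = C1 + C2*erf(sqrt(21)*y/14)


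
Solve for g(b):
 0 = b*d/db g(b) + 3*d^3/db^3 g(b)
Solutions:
 g(b) = C1 + Integral(C2*airyai(-3^(2/3)*b/3) + C3*airybi(-3^(2/3)*b/3), b)


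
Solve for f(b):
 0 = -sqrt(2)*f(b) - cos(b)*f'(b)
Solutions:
 f(b) = C1*(sin(b) - 1)^(sqrt(2)/2)/(sin(b) + 1)^(sqrt(2)/2)


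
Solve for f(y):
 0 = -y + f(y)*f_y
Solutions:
 f(y) = -sqrt(C1 + y^2)
 f(y) = sqrt(C1 + y^2)


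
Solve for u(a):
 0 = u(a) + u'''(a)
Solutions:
 u(a) = C3*exp(-a) + (C1*sin(sqrt(3)*a/2) + C2*cos(sqrt(3)*a/2))*exp(a/2)


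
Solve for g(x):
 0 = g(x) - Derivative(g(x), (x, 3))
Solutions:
 g(x) = C3*exp(x) + (C1*sin(sqrt(3)*x/2) + C2*cos(sqrt(3)*x/2))*exp(-x/2)


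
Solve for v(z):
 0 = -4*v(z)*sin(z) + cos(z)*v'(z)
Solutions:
 v(z) = C1/cos(z)^4


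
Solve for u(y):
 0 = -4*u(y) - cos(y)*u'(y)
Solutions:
 u(y) = C1*(sin(y)^2 - 2*sin(y) + 1)/(sin(y)^2 + 2*sin(y) + 1)


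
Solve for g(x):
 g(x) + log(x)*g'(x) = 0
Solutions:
 g(x) = C1*exp(-li(x))


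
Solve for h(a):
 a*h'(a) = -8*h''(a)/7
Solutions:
 h(a) = C1 + C2*erf(sqrt(7)*a/4)


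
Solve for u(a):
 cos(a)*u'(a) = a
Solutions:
 u(a) = C1 + Integral(a/cos(a), a)


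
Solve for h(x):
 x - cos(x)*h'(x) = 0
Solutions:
 h(x) = C1 + Integral(x/cos(x), x)


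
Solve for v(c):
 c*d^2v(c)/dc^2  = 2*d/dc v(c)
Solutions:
 v(c) = C1 + C2*c^3


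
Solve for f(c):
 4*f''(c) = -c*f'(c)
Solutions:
 f(c) = C1 + C2*erf(sqrt(2)*c/4)
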